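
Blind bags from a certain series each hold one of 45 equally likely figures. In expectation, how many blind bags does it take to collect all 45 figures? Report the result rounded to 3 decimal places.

Split into phases: going from k distinct to k+1 distinct takes on average 45/(45-k) blind bags.
E[T] = 45/45 + 45/44 + 45/43 + ... + 45/2 + 45/1 = 45·H_{45}.
H_{45} = 4.3949, so E[T] = 197.7727.

197.773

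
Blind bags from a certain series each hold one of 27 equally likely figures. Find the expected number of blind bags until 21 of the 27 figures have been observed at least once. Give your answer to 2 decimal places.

38.92

Going from k to k+1 distinct takes a geometric number of blind bags with mean 27/(27-k).
Sum over k = 0,...,20: E = 27/27 + 27/26 + 27/25 + ... + 27/8 + 27/7 = 38.919.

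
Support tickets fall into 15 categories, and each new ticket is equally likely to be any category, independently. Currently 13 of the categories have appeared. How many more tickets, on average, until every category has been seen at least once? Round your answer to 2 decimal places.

With k distinct categories already seen, the next new one takes an expected 15/(15-k) tickets.
Sum over k = 13,...,14: E = 15/2 + 15/1 = 22.500.

22.50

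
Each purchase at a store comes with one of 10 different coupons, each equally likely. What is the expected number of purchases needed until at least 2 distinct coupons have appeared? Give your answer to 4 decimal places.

2.1111

Going from k to k+1 distinct takes a geometric number of purchases with mean 10/(10-k).
Sum over k = 0,...,1: E = 10/10 + 10/9 = 2.11111.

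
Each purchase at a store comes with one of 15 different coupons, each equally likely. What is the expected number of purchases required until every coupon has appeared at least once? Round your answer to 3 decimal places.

49.773

The wait to go from k to k+1 distinct coupons is geometric with mean 15/(15-k).
E[T] = 15/15 + 15/14 + 15/13 + ... + 15/2 + 15/1 = 15·H_{15}.
H_{15} = 3.3182, so E[T] = 49.7734.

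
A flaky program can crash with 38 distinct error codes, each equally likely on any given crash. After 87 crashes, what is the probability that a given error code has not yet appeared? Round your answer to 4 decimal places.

On each crash the fixed error code fails to appear with probability 37/38.
P(still missing after 87) = (37/38)^87 = 0.09826.

0.0983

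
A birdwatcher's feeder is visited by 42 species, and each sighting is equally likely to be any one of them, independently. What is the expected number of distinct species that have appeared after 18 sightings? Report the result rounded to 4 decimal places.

14.7810

For each species, P(seen in 18 sightings) = 1 - (41/42)^18 = 0.35193.
By linearity of expectation, E[distinct seen] = 42·(1 - (41/42)^18) = 14.78104.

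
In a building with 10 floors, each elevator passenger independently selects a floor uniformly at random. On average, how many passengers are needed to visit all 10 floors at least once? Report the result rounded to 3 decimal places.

The wait to go from k to k+1 distinct floors is geometric with mean 10/(10-k).
E[T] = 10/10 + 10/9 + 10/8 + ... + 10/2 + 10/1 = 10·H_{10}.
H_{10} = 2.9290, so E[T] = 29.2897.

29.290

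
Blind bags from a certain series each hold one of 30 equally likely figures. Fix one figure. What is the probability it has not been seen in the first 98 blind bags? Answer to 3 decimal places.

0.036

Each blind bag misses the fixed figure with probability (30-1)/30 = 29/30, independently.
P(still missing after 98) = (29/30)^98 = 0.0361.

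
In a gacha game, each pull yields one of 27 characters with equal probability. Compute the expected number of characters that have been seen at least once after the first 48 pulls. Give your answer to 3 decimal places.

22.588

For each character, P(seen in 48 pulls) = 1 - (26/27)^48 = 0.8366.
By linearity of expectation, E[distinct seen] = 27·(1 - (26/27)^48) = 22.5881.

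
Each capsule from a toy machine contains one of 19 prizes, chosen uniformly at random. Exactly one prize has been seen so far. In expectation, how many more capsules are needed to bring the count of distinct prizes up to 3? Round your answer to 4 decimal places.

2.1732

The wait to go from k to k+1 distinct prizes is geometric with mean 19/(19-k).
Sum over k = 1,...,2: E = 19/18 + 19/17 = 2.17320.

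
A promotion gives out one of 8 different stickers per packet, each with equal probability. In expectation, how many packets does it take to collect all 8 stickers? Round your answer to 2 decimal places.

Split into phases: going from k distinct to k+1 distinct takes on average 8/(8-k) packets.
E[T] = 8/8 + 8/7 + 8/6 + ... + 8/2 + 8/1 = 8·H_{8}.
H_{8} = 2.718, so E[T] = 21.743.

21.74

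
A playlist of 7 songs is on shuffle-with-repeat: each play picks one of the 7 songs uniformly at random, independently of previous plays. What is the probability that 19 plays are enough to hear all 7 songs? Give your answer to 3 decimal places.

By inclusion–exclusion over which songs are missing,
P(all seen) = Σ_{j=0}^{7} (-1)^j C(7,j)((7-j)/7)^19
= 1.0000 - 0.3742 + 0.0351 - 0.0008 + 0.0000 - 0.0000 + 0.0000 - 0.0000
= 0.6601.

0.660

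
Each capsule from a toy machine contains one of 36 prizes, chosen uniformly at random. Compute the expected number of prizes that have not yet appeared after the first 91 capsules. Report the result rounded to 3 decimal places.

For each prize, P(unseen after 91) = (35/36)^91 = 0.0770.
By linearity of expectation, E[unseen] = 36·(35/36)^91 = 2.7731.

2.773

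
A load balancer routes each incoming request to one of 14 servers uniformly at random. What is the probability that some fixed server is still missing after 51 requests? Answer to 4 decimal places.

0.0228

Each request misses the fixed server with probability (14-1)/14 = 13/14, independently.
P(still missing after 51) = (13/14)^51 = 0.02283.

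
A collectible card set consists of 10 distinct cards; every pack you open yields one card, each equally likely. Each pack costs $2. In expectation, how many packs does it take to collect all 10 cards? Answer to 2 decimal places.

Split into phases: going from k distinct to k+1 distinct takes on average 10/(10-k) packs.
E[T] = 10/10 + 10/9 + 10/8 + ... + 10/2 + 10/1 = 10·H_{10}.
H_{10} = 2.929, so E[T] = 29.290.

29.29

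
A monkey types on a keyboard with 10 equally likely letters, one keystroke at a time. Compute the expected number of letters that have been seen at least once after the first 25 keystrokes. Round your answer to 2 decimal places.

For each letter, P(seen in 25 keystrokes) = 1 - (9/10)^25 = 0.928.
By linearity of expectation, E[distinct seen] = 10·(1 - (9/10)^25) = 9.282.

9.28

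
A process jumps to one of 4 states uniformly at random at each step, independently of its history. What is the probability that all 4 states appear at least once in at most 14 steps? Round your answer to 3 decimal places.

0.929

Let A_i be the event that state i is missing after 14 steps. By inclusion–exclusion on the A_i,
P(all seen) = Σ_{j=0}^{4} (-1)^j C(4,j)((4-j)/4)^14
= 1.0000 - 0.0713 + 0.0004 - 0.0000 + 0.0000
= 0.9291.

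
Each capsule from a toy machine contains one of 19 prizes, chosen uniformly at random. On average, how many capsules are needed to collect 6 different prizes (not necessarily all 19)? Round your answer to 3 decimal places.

6.985

With k distinct prizes already seen, the next new one arrives after an expected 19/(19-k) capsules.
Sum over k = 0,...,5: E = 19/19 + 19/18 + 19/17 + 19/16 + 19/15 + 19/14 = 6.9845.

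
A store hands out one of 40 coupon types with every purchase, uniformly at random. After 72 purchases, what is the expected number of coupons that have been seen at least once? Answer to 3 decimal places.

For each coupon, P(seen in 72 purchases) = 1 - (39/40)^72 = 0.8384.
By linearity of expectation, E[distinct seen] = 40·(1 - (39/40)^72) = 33.5376.

33.538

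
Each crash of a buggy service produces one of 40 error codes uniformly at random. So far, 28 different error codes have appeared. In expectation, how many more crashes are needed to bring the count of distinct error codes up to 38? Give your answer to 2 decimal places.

From k distinct to k+1 distinct takes on average 40/(40-k) crashes.
Sum over k = 28,...,37: E = 40/12 + 40/11 + 40/10 + ... + 40/4 + 40/3 = 64.128.

64.13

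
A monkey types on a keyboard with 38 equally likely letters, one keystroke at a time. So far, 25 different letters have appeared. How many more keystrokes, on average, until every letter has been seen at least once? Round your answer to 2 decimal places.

120.85

With k distinct letters already seen, the next new one takes an expected 38/(38-k) keystrokes.
Sum over k = 25,...,37: E = 38/13 + 38/12 + 38/11 + ... + 38/2 + 38/1 = 120.845.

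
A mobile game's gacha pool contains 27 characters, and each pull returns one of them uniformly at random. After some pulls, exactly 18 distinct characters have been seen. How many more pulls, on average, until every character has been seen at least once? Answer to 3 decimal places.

76.382

From k distinct to k+1 distinct takes on average 27/(27-k) pulls.
Sum over k = 18,...,26: E = 27/9 + 27/8 + 27/7 + ... + 27/2 + 27/1 = 76.3821.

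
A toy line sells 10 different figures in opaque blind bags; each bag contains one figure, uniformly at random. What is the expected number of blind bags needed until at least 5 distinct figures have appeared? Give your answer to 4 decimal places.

Going from k to k+1 distinct takes a geometric number of blind bags with mean 10/(10-k).
Sum over k = 0,...,4: E = 10/10 + 10/9 + 10/8 + 10/7 + 10/6 = 6.45635.

6.4563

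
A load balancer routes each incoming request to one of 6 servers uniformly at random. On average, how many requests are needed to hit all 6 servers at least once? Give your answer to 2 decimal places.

The wait to go from k to k+1 distinct servers is geometric with mean 6/(6-k).
E[T] = 6/6 + 6/5 + 6/4 + 6/3 + 6/2 + 6/1 = 6·H_{6}.
H_{6} = 2.450, so E[T] = 14.700.

14.70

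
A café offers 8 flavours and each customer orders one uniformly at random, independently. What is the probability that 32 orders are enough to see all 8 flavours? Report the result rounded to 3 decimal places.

0.891

By inclusion–exclusion over which flavours are missing,
P(all seen) = Σ_{j=0}^{8} (-1)^j C(8,j)((8-j)/8)^32
= 1.0000 - 0.1115 + 0.0028 - 0.0000 + 0.0000 - 0.0000 + 0.0000 - 0.0000 + 0.0000
= 0.8913.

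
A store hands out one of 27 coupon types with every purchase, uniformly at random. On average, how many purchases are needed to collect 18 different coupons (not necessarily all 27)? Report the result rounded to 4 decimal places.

28.6872

With k distinct coupons already seen, the next new one arrives after an expected 27/(27-k) purchases.
Sum over k = 0,...,17: E = 27/27 + 27/26 + 27/25 + ... + 27/11 + 27/10 = 28.68719.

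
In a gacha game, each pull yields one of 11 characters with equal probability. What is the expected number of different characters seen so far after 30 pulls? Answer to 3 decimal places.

10.370

For each character, P(seen in 30 pulls) = 1 - (10/11)^30 = 0.9427.
By linearity of expectation, E[distinct seen] = 11·(1 - (10/11)^30) = 10.3696.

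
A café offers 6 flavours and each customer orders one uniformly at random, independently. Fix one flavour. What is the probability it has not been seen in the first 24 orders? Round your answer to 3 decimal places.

On each order the fixed flavour fails to appear with probability 5/6.
P(still missing after 24) = (5/6)^24 = 0.0126.

0.013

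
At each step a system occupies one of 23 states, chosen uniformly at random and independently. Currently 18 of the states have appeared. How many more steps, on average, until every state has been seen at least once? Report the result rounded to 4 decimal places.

52.5167

The wait to go from k to k+1 distinct states is geometric with mean 23/(23-k).
Sum over k = 18,...,22: E = 23/5 + 23/4 + 23/3 + 23/2 + 23/1 = 52.51667.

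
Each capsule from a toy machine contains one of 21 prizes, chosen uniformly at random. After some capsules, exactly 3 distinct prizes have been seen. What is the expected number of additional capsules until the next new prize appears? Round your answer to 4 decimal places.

1.1667

The number of capsules until the next new prize is geometric with success probability 18/21, so its mean is 21/18.
E = 21/18 = 1.16667.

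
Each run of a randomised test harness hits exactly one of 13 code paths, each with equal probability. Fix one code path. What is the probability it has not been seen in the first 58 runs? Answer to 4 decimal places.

0.0096

On each run the fixed code path fails to appear with probability 12/13.
P(still missing after 58) = (12/13)^58 = 0.00963.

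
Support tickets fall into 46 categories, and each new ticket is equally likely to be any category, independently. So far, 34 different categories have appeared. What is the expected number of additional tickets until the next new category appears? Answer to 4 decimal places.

3.8333

The number of tickets until the next new category is geometric with success probability 12/46, so its mean is 46/12.
E = 46/12 = 3.83333.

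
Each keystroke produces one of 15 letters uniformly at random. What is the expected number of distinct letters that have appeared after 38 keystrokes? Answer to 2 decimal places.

For each letter, P(seen in 38 keystrokes) = 1 - (14/15)^38 = 0.927.
By linearity of expectation, E[distinct seen] = 15·(1 - (14/15)^38) = 13.910.

13.91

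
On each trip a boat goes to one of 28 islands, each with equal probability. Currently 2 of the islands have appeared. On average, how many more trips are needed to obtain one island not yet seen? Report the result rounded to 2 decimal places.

The number of trips until the next new island is geometric with success probability 26/28, so its mean is 28/26.
E = 28/26 = 1.077.

1.08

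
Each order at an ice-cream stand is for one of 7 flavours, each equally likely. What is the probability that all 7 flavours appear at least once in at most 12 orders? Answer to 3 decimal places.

0.228

Let A_i be the event that flavour i is missing after 12 orders. By inclusion–exclusion on the A_i,
P(all seen) = Σ_{j=0}^{7} (-1)^j C(7,j)((7-j)/7)^12
= 1.0000 - 1.1009 + 0.3704 - 0.0424 + 0.0013 - 0.0000 + 0.0000 - 0.0000
= 0.2285.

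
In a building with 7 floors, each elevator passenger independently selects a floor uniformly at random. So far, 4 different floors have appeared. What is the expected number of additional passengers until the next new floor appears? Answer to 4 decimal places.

The number of passengers until the next new floor is geometric with success probability 3/7, so its mean is 7/3.
E = 7/3 = 2.33333.

2.3333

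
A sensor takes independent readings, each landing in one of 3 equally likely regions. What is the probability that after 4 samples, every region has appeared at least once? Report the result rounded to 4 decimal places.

0.4444

By inclusion–exclusion over which regions are missing,
P(all seen) = Σ_{j=0}^{3} (-1)^j C(3,j)((3-j)/3)^4
= 1.00000 - 0.59259 + 0.03704 - 0.00000
= 0.44444.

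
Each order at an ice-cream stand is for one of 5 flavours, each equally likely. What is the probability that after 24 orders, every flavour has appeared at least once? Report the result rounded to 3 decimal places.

0.976

Let A_i be the event that flavour i is missing after 24 orders. By inclusion–exclusion on the A_i,
P(all seen) = Σ_{j=0}^{5} (-1)^j C(5,j)((5-j)/5)^24
= 1.0000 - 0.0236 + 0.0000 - 0.0000 + 0.0000 - 0.0000
= 0.9764.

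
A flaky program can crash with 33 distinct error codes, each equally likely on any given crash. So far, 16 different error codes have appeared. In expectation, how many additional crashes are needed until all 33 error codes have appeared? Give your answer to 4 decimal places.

With k distinct error codes already seen, the next new one takes an expected 33/(33-k) crashes.
Sum over k = 16,...,32: E = 33/17 + 33/16 + 33/15 + ... + 33/2 + 33/1 = 113.50523.

113.5052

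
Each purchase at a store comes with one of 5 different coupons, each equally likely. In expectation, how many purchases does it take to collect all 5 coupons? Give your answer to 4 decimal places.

After k distinct coupons have appeared, the next purchase gives a new one with probability (5-k)/5, so the expected wait for the (k+1)-th is 5/(5-k).
E[T] = 5/5 + 5/4 + 5/3 + 5/2 + 5/1 = 5·H_{5}.
H_{5} = 2.28333, so E[T] = 11.41667.

11.4167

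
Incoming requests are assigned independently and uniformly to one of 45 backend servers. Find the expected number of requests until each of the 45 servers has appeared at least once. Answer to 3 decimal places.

The wait to go from k to k+1 distinct servers is geometric with mean 45/(45-k).
E[T] = 45/45 + 45/44 + 45/43 + ... + 45/2 + 45/1 = 45·H_{45}.
H_{45} = 4.3949, so E[T] = 197.7727.

197.773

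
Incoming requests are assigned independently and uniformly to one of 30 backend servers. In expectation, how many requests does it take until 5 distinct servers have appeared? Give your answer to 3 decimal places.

5.371

With k distinct servers already seen, the next new one arrives after an expected 30/(30-k) requests.
Sum over k = 0,...,4: E = 30/30 + 30/29 + 30/28 + 30/27 + 30/26 = 5.3709.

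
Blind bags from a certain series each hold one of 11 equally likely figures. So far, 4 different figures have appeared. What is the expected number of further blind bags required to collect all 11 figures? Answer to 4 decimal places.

From k distinct to k+1 distinct takes on average 11/(11-k) blind bags.
Sum over k = 4,...,10: E = 11/7 + 11/6 + 11/5 + ... + 11/2 + 11/1 = 28.52143.

28.5214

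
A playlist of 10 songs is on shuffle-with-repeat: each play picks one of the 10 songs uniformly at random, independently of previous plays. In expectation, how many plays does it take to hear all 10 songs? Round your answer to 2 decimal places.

29.29

The wait to go from k to k+1 distinct songs is geometric with mean 10/(10-k).
E[T] = 10/10 + 10/9 + 10/8 + ... + 10/2 + 10/1 = 10·H_{10}.
H_{10} = 2.929, so E[T] = 29.290.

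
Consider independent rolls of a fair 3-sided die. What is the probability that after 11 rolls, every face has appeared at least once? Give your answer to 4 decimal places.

By inclusion–exclusion over which faces are missing,
P(all seen) = Σ_{j=0}^{3} (-1)^j C(3,j)((3-j)/3)^11
= 1.00000 - 0.03468 + 0.00002 - 0.00000
= 0.96533.

0.9653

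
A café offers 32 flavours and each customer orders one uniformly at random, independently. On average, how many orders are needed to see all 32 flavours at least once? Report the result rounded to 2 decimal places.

After k distinct flavours have appeared, the next order gives a new one with probability (32-k)/32, so the expected wait for the (k+1)-th is 32/(32-k).
E[T] = 32/32 + 32/31 + 32/30 + ... + 32/2 + 32/1 = 32·H_{32}.
H_{32} = 4.058, so E[T] = 129.872.

129.87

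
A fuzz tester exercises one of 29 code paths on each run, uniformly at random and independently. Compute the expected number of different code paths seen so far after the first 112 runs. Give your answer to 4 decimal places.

28.4305

For each code path, P(seen in 112 runs) = 1 - (28/29)^112 = 0.98036.
By linearity of expectation, E[distinct seen] = 29·(1 - (28/29)^112) = 28.43046.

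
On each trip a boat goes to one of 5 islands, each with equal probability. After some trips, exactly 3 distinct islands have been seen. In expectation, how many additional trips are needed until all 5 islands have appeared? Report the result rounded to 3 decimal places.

From k distinct to k+1 distinct takes on average 5/(5-k) trips.
Sum over k = 3,...,4: E = 5/2 + 5/1 = 7.5000.

7.500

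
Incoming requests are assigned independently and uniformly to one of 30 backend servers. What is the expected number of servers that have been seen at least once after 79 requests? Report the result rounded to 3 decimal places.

For each server, P(seen in 79 requests) = 1 - (29/30)^79 = 0.9313.
By linearity of expectation, E[distinct seen] = 30·(1 - (29/30)^79) = 27.9394.

27.939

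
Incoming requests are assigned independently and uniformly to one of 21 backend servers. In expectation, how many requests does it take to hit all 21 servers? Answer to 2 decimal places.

The wait to go from k to k+1 distinct servers is geometric with mean 21/(21-k).
E[T] = 21/21 + 21/20 + 21/19 + ... + 21/2 + 21/1 = 21·H_{21}.
H_{21} = 3.645, so E[T] = 76.553.

76.55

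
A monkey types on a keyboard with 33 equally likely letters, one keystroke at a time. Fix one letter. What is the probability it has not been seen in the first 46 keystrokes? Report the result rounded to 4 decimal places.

0.2428

On each keystroke the fixed letter fails to appear with probability 32/33.
P(still missing after 46) = (32/33)^46 = 0.24281.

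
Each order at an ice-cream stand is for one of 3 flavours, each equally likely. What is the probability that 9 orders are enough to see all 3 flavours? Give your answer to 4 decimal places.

By inclusion–exclusion over which flavours are missing,
P(all seen) = Σ_{j=0}^{3} (-1)^j C(3,j)((3-j)/3)^9
= 1.00000 - 0.07804 + 0.00015 - 0.00000
= 0.92212.

0.9221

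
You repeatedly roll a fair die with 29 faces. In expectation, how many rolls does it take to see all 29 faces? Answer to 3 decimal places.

After k distinct faces have appeared, the next roll gives a new one with probability (29-k)/29, so the expected wait for the (k+1)-th is 29/(29-k).
E[T] = 29/29 + 29/28 + 29/27 + ... + 29/2 + 29/1 = 29·H_{29}.
H_{29} = 3.9617, so E[T] = 114.8880.

114.888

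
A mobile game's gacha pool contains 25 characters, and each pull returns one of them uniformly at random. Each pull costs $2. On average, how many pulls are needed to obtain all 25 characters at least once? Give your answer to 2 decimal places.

95.40

The wait to go from k to k+1 distinct characters is geometric with mean 25/(25-k).
E[T] = 25/25 + 25/24 + 25/23 + ... + 25/2 + 25/1 = 25·H_{25}.
H_{25} = 3.816, so E[T] = 95.399.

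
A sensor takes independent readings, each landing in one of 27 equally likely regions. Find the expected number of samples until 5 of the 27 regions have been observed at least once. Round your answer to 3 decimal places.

5.417

Going from k to k+1 distinct takes a geometric number of samples with mean 27/(27-k).
Sum over k = 0,...,4: E = 27/27 + 27/26 + 27/25 + 27/24 + 27/23 = 5.4174.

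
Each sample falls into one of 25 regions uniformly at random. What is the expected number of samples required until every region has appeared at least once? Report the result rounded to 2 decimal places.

95.40

The wait to go from k to k+1 distinct regions is geometric with mean 25/(25-k).
E[T] = 25/25 + 25/24 + 25/23 + ... + 25/2 + 25/1 = 25·H_{25}.
H_{25} = 3.816, so E[T] = 95.399.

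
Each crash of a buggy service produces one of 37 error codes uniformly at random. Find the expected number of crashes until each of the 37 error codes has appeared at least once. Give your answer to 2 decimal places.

The wait to go from k to k+1 distinct error codes is geometric with mean 37/(37-k).
E[T] = 37/37 + 37/36 + 37/35 + ... + 37/2 + 37/1 = 37·H_{37}.
H_{37} = 4.202, so E[T] = 155.459.

155.46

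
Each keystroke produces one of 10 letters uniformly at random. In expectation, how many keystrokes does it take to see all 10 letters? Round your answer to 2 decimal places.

29.29

Split into phases: going from k distinct to k+1 distinct takes on average 10/(10-k) keystrokes.
E[T] = 10/10 + 10/9 + 10/8 + ... + 10/2 + 10/1 = 10·H_{10}.
H_{10} = 2.929, so E[T] = 29.290.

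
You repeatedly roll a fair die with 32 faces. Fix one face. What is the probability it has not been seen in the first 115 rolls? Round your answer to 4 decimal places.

0.0260

Each roll misses the fixed face with probability (32-1)/32 = 31/32, independently.
P(still missing after 115) = (31/32)^115 = 0.02596.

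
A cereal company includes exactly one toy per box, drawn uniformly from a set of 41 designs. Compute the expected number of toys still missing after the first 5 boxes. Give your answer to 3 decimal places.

For each toy, P(unseen after 5) = (40/41)^5 = 0.8839.
By linearity of expectation, E[unseen] = 41·(40/41)^5 = 36.2380.

36.238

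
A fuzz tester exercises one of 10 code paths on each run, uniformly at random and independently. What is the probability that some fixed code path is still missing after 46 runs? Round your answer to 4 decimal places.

0.0079

Each run misses the fixed code path with probability (10-1)/10 = 9/10, independently.
P(still missing after 46) = (9/10)^46 = 0.00786.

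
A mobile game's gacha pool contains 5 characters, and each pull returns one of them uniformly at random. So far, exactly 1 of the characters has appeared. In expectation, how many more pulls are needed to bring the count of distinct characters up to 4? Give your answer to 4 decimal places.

The wait to go from k to k+1 distinct characters is geometric with mean 5/(5-k).
Sum over k = 1,...,3: E = 5/4 + 5/3 + 5/2 = 5.41667.

5.4167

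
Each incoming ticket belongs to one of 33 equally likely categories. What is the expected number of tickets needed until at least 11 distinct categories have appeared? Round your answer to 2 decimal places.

13.13

With k distinct categories already seen, the next new one arrives after an expected 33/(33-k) tickets.
Sum over k = 0,...,10: E = 33/33 + 33/32 + 33/31 + ... + 33/24 + 33/23 = 13.134.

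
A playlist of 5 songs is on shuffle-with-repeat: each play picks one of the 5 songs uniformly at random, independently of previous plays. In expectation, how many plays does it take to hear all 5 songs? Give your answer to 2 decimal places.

Split into phases: going from k distinct to k+1 distinct takes on average 5/(5-k) plays.
E[T] = 5/5 + 5/4 + 5/3 + 5/2 + 5/1 = 5·H_{5}.
H_{5} = 2.283, so E[T] = 11.417.

11.42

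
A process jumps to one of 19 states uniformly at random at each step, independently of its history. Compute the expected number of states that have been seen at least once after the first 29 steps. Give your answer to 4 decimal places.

15.0390

For each state, P(seen in 29 steps) = 1 - (18/19)^29 = 0.79153.
By linearity of expectation, E[distinct seen] = 19·(1 - (18/19)^29) = 15.03903.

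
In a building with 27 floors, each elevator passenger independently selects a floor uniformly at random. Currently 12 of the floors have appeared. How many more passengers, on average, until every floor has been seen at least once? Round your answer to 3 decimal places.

From k distinct to k+1 distinct takes on average 27/(27-k) passengers.
Sum over k = 12,...,26: E = 27/15 + 27/14 + 27/13 + ... + 27/2 + 27/1 = 89.5922.

89.592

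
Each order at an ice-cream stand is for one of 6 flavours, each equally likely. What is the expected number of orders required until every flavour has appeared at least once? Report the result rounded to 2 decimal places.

14.70

The wait to go from k to k+1 distinct flavours is geometric with mean 6/(6-k).
E[T] = 6/6 + 6/5 + 6/4 + 6/3 + 6/2 + 6/1 = 6·H_{6}.
H_{6} = 2.450, so E[T] = 14.700.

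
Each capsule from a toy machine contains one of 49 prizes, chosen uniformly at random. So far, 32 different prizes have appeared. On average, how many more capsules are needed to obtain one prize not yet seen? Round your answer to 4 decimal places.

2.8824

Each capsule yields a new prize with probability (49-32)/49 = 17/49, so the wait is geometric with mean 49/17.
E = 49/17 = 2.88235.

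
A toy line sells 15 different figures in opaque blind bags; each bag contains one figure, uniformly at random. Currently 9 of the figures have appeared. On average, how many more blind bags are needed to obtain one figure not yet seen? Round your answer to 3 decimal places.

2.500

Each blind bag yields a new figure with probability (15-9)/15 = 6/15, so the wait is geometric with mean 15/6.
E = 15/6 = 2.5000.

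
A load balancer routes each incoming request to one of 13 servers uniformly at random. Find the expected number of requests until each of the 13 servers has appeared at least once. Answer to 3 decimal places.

The wait to go from k to k+1 distinct servers is geometric with mean 13/(13-k).
E[T] = 13/13 + 13/12 + 13/11 + ... + 13/2 + 13/1 = 13·H_{13}.
H_{13} = 3.1801, so E[T] = 41.3417.

41.342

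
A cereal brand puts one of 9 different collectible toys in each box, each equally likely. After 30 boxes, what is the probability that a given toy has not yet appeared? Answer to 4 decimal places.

Each box misses the fixed toy with probability (9-1)/9 = 8/9, independently.
P(still missing after 30) = (8/9)^30 = 0.02920.

0.0292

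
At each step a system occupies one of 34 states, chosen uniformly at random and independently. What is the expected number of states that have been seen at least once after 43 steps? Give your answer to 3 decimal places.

For each state, P(seen in 43 steps) = 1 - (33/34)^43 = 0.7230.
By linearity of expectation, E[distinct seen] = 34·(1 - (33/34)^43) = 24.5814.

24.581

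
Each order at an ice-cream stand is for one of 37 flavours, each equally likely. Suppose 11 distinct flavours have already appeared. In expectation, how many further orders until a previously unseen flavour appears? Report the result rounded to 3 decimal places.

1.423

Each order yields a new flavour with probability (37-11)/37 = 26/37, so the wait is geometric with mean 37/26.
E = 37/26 = 1.4231.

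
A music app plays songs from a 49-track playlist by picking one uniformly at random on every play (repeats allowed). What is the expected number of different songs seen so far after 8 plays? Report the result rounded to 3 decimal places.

7.451

For each song, P(seen in 8 plays) = 1 - (48/49)^8 = 0.1521.
By linearity of expectation, E[distinct seen] = 49·(1 - (48/49)^8) = 7.4513.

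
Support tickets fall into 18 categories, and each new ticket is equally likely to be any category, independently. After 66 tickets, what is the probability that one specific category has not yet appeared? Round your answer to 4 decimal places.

On each ticket the fixed category fails to appear with probability 17/18.
P(still missing after 66) = (17/18)^66 = 0.02300.

0.0230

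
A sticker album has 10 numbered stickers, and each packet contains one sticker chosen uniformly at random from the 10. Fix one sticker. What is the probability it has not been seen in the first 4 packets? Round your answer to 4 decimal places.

0.6561

Each packet misses the fixed sticker with probability (10-1)/10 = 9/10, independently.
P(still missing after 4) = (9/10)^4 = 0.65610.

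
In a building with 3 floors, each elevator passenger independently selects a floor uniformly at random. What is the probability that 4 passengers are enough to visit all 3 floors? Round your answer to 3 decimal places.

By inclusion–exclusion over which floors are missing,
P(all seen) = Σ_{j=0}^{3} (-1)^j C(3,j)((3-j)/3)^4
= 1.0000 - 0.5926 + 0.0370 - 0.0000
= 0.4444.

0.444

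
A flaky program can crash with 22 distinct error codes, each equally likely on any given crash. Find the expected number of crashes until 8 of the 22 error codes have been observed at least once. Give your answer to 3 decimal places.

9.664

With k distinct error codes already seen, the next new one arrives after an expected 22/(22-k) crashes.
Sum over k = 0,...,7: E = 22/22 + 22/21 + 22/20 + ... + 22/16 + 22/15 = 9.6635.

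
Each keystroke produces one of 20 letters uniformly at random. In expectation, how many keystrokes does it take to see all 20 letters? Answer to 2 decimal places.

71.95

After k distinct letters have appeared, the next keystroke gives a new one with probability (20-k)/20, so the expected wait for the (k+1)-th is 20/(20-k).
E[T] = 20/20 + 20/19 + 20/18 + ... + 20/2 + 20/1 = 20·H_{20}.
H_{20} = 3.598, so E[T] = 71.955.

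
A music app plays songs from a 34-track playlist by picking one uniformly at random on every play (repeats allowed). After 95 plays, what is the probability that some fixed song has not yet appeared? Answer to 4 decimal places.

Each play misses the fixed song with probability (34-1)/34 = 33/34, independently.
P(still missing after 95) = (33/34)^95 = 0.05866.

0.0587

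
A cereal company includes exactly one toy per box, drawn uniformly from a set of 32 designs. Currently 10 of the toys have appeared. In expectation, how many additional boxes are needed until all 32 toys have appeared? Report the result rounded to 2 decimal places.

The wait to go from k to k+1 distinct toys is geometric with mean 32/(32-k).
Sum over k = 10,...,31: E = 32/22 + 32/21 + 32/20 + ... + 32/2 + 32/1 = 118.106.

118.11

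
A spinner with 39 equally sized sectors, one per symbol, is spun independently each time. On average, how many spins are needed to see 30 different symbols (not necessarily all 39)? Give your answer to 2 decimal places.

55.56

With k distinct symbols already seen, the next new one arrives after an expected 39/(39-k) spins.
Sum over k = 0,...,29: E = 39/39 + 39/38 + 39/37 + ... + 39/11 + 39/10 = 55.558.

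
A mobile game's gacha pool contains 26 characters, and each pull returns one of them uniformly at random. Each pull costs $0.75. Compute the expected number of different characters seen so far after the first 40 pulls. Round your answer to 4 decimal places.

For each character, P(seen in 40 pulls) = 1 - (25/26)^40 = 0.79171.
By linearity of expectation, E[distinct seen] = 26·(1 - (25/26)^40) = 20.58448.

20.5845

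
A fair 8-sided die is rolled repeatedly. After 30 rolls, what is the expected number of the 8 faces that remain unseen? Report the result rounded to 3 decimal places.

0.146

For each face, P(unseen after 30) = (7/8)^30 = 0.0182.
By linearity of expectation, E[unseen] = 8·(7/8)^30 = 0.1457.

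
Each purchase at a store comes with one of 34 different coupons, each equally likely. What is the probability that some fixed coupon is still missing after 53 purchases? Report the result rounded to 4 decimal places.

On each purchase the fixed coupon fails to appear with probability 33/34.
P(still missing after 53) = (33/34)^53 = 0.20552.

0.2055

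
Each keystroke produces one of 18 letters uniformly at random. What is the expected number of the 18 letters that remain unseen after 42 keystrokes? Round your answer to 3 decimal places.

1.632

For each letter, P(unseen after 42) = (17/18)^42 = 0.0907.
By linearity of expectation, E[unseen] = 18·(17/18)^42 = 1.6319.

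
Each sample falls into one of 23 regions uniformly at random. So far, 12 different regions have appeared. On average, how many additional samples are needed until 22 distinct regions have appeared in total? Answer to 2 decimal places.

46.46

With k distinct regions already seen, the next new one takes an expected 23/(23-k) samples.
Sum over k = 12,...,21: E = 23/11 + 23/10 + 23/9 + ... + 23/3 + 23/2 = 46.457.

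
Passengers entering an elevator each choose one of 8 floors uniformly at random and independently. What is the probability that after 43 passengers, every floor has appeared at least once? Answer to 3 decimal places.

0.974

By inclusion–exclusion over which floors are missing,
P(all seen) = Σ_{j=0}^{8} (-1)^j C(8,j)((8-j)/8)^43
= 1.0000 - 0.0257 + 0.0001 - 0.0000 + 0.0000 - 0.0000 + 0.0000 - 0.0000 + 0.0000
= 0.9744.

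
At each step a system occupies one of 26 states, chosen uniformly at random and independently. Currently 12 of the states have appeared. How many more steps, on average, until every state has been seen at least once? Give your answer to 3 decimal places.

From k distinct to k+1 distinct takes on average 26/(26-k) steps.
Sum over k = 12,...,25: E = 26/14 + 26/13 + 26/12 + ... + 26/2 + 26/1 = 84.5406.

84.541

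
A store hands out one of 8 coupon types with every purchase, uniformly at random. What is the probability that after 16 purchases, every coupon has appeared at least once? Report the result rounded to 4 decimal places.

Let A_i be the event that coupon i is missing after 16 purchases. By inclusion–exclusion on the A_i,
P(all seen) = Σ_{j=0}^{8} (-1)^j C(8,j)((8-j)/8)^16
= 1.00000 - 0.94454 + 0.28063 - 0.03036 + 0.00107 - 0.00001 + 0.00000 - 0.00000 + 0.00000
= 0.30680.

0.3068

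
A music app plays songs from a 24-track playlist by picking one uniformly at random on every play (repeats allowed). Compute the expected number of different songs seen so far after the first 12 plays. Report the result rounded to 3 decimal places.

For each song, P(seen in 12 plays) = 1 - (23/24)^12 = 0.3999.
By linearity of expectation, E[distinct seen] = 24·(1 - (23/24)^12) = 9.5984.

9.598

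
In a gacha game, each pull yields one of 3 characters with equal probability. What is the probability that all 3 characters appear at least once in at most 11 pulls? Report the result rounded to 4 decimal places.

0.9653

Let A_i be the event that character i is missing after 11 pulls. By inclusion–exclusion on the A_i,
P(all seen) = Σ_{j=0}^{3} (-1)^j C(3,j)((3-j)/3)^11
= 1.00000 - 0.03468 + 0.00002 - 0.00000
= 0.96533.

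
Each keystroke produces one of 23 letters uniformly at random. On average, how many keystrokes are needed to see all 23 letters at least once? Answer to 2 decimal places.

85.89

The wait to go from k to k+1 distinct letters is geometric with mean 23/(23-k).
E[T] = 23/23 + 23/22 + 23/21 + ... + 23/2 + 23/1 = 23·H_{23}.
H_{23} = 3.734, so E[T] = 85.889.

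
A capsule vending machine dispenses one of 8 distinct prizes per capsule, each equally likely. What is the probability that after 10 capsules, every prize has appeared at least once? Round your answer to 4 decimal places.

0.0282

By inclusion–exclusion over which prizes are missing,
P(all seen) = Σ_{j=0}^{8} (-1)^j C(8,j)((8-j)/8)^10
= 1.00000 - 2.10460 + 1.57678 - 0.50932 + 0.06836 - 0.00308 + 0.00003 - 0.00000 + 0.00000
= 0.02816.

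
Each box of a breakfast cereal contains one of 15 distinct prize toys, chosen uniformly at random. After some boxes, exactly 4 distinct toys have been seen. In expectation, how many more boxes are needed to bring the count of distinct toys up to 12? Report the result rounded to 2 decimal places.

The wait to go from k to k+1 distinct toys is geometric with mean 15/(15-k).
Sum over k = 4,...,11: E = 15/11 + 15/10 + 15/9 + ... + 15/5 + 15/4 = 17.798.

17.80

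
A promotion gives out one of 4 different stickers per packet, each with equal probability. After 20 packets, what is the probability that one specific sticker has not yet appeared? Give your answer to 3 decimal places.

Each packet misses the fixed sticker with probability (4-1)/4 = 3/4, independently.
P(still missing after 20) = (3/4)^20 = 0.0032.

0.003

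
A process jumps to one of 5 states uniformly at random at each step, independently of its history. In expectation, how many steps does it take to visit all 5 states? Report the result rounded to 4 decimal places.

The wait to go from k to k+1 distinct states is geometric with mean 5/(5-k).
E[T] = 5/5 + 5/4 + 5/3 + 5/2 + 5/1 = 5·H_{5}.
H_{5} = 2.28333, so E[T] = 11.41667.

11.4167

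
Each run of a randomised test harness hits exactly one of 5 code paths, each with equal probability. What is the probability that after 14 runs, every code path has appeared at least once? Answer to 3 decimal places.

0.788

By inclusion–exclusion over which code paths are missing,
P(all seen) = Σ_{j=0}^{5} (-1)^j C(5,j)((5-j)/5)^14
= 1.0000 - 0.2199 + 0.0078 - 0.0000 + 0.0000 - 0.0000
= 0.7879.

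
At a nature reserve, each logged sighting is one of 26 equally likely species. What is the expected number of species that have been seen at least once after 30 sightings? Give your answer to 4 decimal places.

For each species, P(seen in 30 sightings) = 1 - (25/26)^30 = 0.69168.
By linearity of expectation, E[distinct seen] = 26·(1 - (25/26)^30) = 17.98371.

17.9837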